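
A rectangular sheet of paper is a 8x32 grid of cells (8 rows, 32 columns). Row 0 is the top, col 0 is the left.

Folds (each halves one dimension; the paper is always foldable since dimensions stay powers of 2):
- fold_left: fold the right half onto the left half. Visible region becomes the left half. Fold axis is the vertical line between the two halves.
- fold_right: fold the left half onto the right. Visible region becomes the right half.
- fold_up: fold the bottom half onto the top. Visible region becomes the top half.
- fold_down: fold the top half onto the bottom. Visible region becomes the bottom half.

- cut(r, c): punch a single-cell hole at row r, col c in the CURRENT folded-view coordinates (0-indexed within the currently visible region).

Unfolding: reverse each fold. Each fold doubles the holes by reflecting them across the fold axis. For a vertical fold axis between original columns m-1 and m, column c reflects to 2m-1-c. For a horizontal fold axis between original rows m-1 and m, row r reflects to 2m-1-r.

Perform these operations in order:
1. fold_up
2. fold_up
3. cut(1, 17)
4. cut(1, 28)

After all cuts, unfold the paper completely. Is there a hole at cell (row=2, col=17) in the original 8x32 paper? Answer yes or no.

Op 1 fold_up: fold axis h@4; visible region now rows[0,4) x cols[0,32) = 4x32
Op 2 fold_up: fold axis h@2; visible region now rows[0,2) x cols[0,32) = 2x32
Op 3 cut(1, 17): punch at orig (1,17); cuts so far [(1, 17)]; region rows[0,2) x cols[0,32) = 2x32
Op 4 cut(1, 28): punch at orig (1,28); cuts so far [(1, 17), (1, 28)]; region rows[0,2) x cols[0,32) = 2x32
Unfold 1 (reflect across h@2): 4 holes -> [(1, 17), (1, 28), (2, 17), (2, 28)]
Unfold 2 (reflect across h@4): 8 holes -> [(1, 17), (1, 28), (2, 17), (2, 28), (5, 17), (5, 28), (6, 17), (6, 28)]
Holes: [(1, 17), (1, 28), (2, 17), (2, 28), (5, 17), (5, 28), (6, 17), (6, 28)]

Answer: yes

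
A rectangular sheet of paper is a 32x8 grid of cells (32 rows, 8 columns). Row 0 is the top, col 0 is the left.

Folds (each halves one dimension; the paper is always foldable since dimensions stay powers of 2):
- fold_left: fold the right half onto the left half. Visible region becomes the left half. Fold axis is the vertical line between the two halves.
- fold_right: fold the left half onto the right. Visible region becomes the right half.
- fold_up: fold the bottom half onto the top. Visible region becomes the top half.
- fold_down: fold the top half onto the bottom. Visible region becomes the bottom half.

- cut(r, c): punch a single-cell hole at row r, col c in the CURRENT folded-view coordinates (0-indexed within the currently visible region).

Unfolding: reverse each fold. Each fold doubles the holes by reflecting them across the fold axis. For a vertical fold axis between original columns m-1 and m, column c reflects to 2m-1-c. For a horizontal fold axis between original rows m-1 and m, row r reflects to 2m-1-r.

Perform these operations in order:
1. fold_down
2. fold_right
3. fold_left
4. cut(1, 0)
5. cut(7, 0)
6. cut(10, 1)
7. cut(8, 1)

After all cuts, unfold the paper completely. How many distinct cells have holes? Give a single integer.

Op 1 fold_down: fold axis h@16; visible region now rows[16,32) x cols[0,8) = 16x8
Op 2 fold_right: fold axis v@4; visible region now rows[16,32) x cols[4,8) = 16x4
Op 3 fold_left: fold axis v@6; visible region now rows[16,32) x cols[4,6) = 16x2
Op 4 cut(1, 0): punch at orig (17,4); cuts so far [(17, 4)]; region rows[16,32) x cols[4,6) = 16x2
Op 5 cut(7, 0): punch at orig (23,4); cuts so far [(17, 4), (23, 4)]; region rows[16,32) x cols[4,6) = 16x2
Op 6 cut(10, 1): punch at orig (26,5); cuts so far [(17, 4), (23, 4), (26, 5)]; region rows[16,32) x cols[4,6) = 16x2
Op 7 cut(8, 1): punch at orig (24,5); cuts so far [(17, 4), (23, 4), (24, 5), (26, 5)]; region rows[16,32) x cols[4,6) = 16x2
Unfold 1 (reflect across v@6): 8 holes -> [(17, 4), (17, 7), (23, 4), (23, 7), (24, 5), (24, 6), (26, 5), (26, 6)]
Unfold 2 (reflect across v@4): 16 holes -> [(17, 0), (17, 3), (17, 4), (17, 7), (23, 0), (23, 3), (23, 4), (23, 7), (24, 1), (24, 2), (24, 5), (24, 6), (26, 1), (26, 2), (26, 5), (26, 6)]
Unfold 3 (reflect across h@16): 32 holes -> [(5, 1), (5, 2), (5, 5), (5, 6), (7, 1), (7, 2), (7, 5), (7, 6), (8, 0), (8, 3), (8, 4), (8, 7), (14, 0), (14, 3), (14, 4), (14, 7), (17, 0), (17, 3), (17, 4), (17, 7), (23, 0), (23, 3), (23, 4), (23, 7), (24, 1), (24, 2), (24, 5), (24, 6), (26, 1), (26, 2), (26, 5), (26, 6)]

Answer: 32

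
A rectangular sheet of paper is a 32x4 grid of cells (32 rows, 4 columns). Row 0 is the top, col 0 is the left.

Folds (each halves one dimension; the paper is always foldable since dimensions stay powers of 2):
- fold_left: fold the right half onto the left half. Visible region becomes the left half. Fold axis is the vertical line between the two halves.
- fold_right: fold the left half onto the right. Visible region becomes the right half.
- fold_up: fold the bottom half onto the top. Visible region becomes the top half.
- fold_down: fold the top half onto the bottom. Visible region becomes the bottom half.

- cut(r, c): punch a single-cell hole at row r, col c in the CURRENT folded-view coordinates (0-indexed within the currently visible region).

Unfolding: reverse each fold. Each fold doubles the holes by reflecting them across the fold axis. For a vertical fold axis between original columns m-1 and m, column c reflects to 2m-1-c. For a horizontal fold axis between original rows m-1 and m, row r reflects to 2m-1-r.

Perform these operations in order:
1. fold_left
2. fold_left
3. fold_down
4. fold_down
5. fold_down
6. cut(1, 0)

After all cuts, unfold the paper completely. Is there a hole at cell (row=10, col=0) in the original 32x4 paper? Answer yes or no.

Op 1 fold_left: fold axis v@2; visible region now rows[0,32) x cols[0,2) = 32x2
Op 2 fold_left: fold axis v@1; visible region now rows[0,32) x cols[0,1) = 32x1
Op 3 fold_down: fold axis h@16; visible region now rows[16,32) x cols[0,1) = 16x1
Op 4 fold_down: fold axis h@24; visible region now rows[24,32) x cols[0,1) = 8x1
Op 5 fold_down: fold axis h@28; visible region now rows[28,32) x cols[0,1) = 4x1
Op 6 cut(1, 0): punch at orig (29,0); cuts so far [(29, 0)]; region rows[28,32) x cols[0,1) = 4x1
Unfold 1 (reflect across h@28): 2 holes -> [(26, 0), (29, 0)]
Unfold 2 (reflect across h@24): 4 holes -> [(18, 0), (21, 0), (26, 0), (29, 0)]
Unfold 3 (reflect across h@16): 8 holes -> [(2, 0), (5, 0), (10, 0), (13, 0), (18, 0), (21, 0), (26, 0), (29, 0)]
Unfold 4 (reflect across v@1): 16 holes -> [(2, 0), (2, 1), (5, 0), (5, 1), (10, 0), (10, 1), (13, 0), (13, 1), (18, 0), (18, 1), (21, 0), (21, 1), (26, 0), (26, 1), (29, 0), (29, 1)]
Unfold 5 (reflect across v@2): 32 holes -> [(2, 0), (2, 1), (2, 2), (2, 3), (5, 0), (5, 1), (5, 2), (5, 3), (10, 0), (10, 1), (10, 2), (10, 3), (13, 0), (13, 1), (13, 2), (13, 3), (18, 0), (18, 1), (18, 2), (18, 3), (21, 0), (21, 1), (21, 2), (21, 3), (26, 0), (26, 1), (26, 2), (26, 3), (29, 0), (29, 1), (29, 2), (29, 3)]
Holes: [(2, 0), (2, 1), (2, 2), (2, 3), (5, 0), (5, 1), (5, 2), (5, 3), (10, 0), (10, 1), (10, 2), (10, 3), (13, 0), (13, 1), (13, 2), (13, 3), (18, 0), (18, 1), (18, 2), (18, 3), (21, 0), (21, 1), (21, 2), (21, 3), (26, 0), (26, 1), (26, 2), (26, 3), (29, 0), (29, 1), (29, 2), (29, 3)]

Answer: yes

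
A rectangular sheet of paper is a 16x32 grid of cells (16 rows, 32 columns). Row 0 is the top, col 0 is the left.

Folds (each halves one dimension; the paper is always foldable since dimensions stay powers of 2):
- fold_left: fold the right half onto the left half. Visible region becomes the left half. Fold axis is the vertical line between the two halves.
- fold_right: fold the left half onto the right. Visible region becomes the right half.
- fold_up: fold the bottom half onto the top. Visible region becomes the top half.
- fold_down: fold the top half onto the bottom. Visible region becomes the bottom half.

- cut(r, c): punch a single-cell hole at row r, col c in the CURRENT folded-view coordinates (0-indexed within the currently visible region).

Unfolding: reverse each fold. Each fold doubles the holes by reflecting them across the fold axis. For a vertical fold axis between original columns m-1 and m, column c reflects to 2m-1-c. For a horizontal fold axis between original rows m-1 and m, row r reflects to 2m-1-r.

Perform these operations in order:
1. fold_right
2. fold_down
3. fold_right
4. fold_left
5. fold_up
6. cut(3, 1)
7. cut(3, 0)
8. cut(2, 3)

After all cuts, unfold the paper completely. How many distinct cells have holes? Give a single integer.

Op 1 fold_right: fold axis v@16; visible region now rows[0,16) x cols[16,32) = 16x16
Op 2 fold_down: fold axis h@8; visible region now rows[8,16) x cols[16,32) = 8x16
Op 3 fold_right: fold axis v@24; visible region now rows[8,16) x cols[24,32) = 8x8
Op 4 fold_left: fold axis v@28; visible region now rows[8,16) x cols[24,28) = 8x4
Op 5 fold_up: fold axis h@12; visible region now rows[8,12) x cols[24,28) = 4x4
Op 6 cut(3, 1): punch at orig (11,25); cuts so far [(11, 25)]; region rows[8,12) x cols[24,28) = 4x4
Op 7 cut(3, 0): punch at orig (11,24); cuts so far [(11, 24), (11, 25)]; region rows[8,12) x cols[24,28) = 4x4
Op 8 cut(2, 3): punch at orig (10,27); cuts so far [(10, 27), (11, 24), (11, 25)]; region rows[8,12) x cols[24,28) = 4x4
Unfold 1 (reflect across h@12): 6 holes -> [(10, 27), (11, 24), (11, 25), (12, 24), (12, 25), (13, 27)]
Unfold 2 (reflect across v@28): 12 holes -> [(10, 27), (10, 28), (11, 24), (11, 25), (11, 30), (11, 31), (12, 24), (12, 25), (12, 30), (12, 31), (13, 27), (13, 28)]
Unfold 3 (reflect across v@24): 24 holes -> [(10, 19), (10, 20), (10, 27), (10, 28), (11, 16), (11, 17), (11, 22), (11, 23), (11, 24), (11, 25), (11, 30), (11, 31), (12, 16), (12, 17), (12, 22), (12, 23), (12, 24), (12, 25), (12, 30), (12, 31), (13, 19), (13, 20), (13, 27), (13, 28)]
Unfold 4 (reflect across h@8): 48 holes -> [(2, 19), (2, 20), (2, 27), (2, 28), (3, 16), (3, 17), (3, 22), (3, 23), (3, 24), (3, 25), (3, 30), (3, 31), (4, 16), (4, 17), (4, 22), (4, 23), (4, 24), (4, 25), (4, 30), (4, 31), (5, 19), (5, 20), (5, 27), (5, 28), (10, 19), (10, 20), (10, 27), (10, 28), (11, 16), (11, 17), (11, 22), (11, 23), (11, 24), (11, 25), (11, 30), (11, 31), (12, 16), (12, 17), (12, 22), (12, 23), (12, 24), (12, 25), (12, 30), (12, 31), (13, 19), (13, 20), (13, 27), (13, 28)]
Unfold 5 (reflect across v@16): 96 holes -> [(2, 3), (2, 4), (2, 11), (2, 12), (2, 19), (2, 20), (2, 27), (2, 28), (3, 0), (3, 1), (3, 6), (3, 7), (3, 8), (3, 9), (3, 14), (3, 15), (3, 16), (3, 17), (3, 22), (3, 23), (3, 24), (3, 25), (3, 30), (3, 31), (4, 0), (4, 1), (4, 6), (4, 7), (4, 8), (4, 9), (4, 14), (4, 15), (4, 16), (4, 17), (4, 22), (4, 23), (4, 24), (4, 25), (4, 30), (4, 31), (5, 3), (5, 4), (5, 11), (5, 12), (5, 19), (5, 20), (5, 27), (5, 28), (10, 3), (10, 4), (10, 11), (10, 12), (10, 19), (10, 20), (10, 27), (10, 28), (11, 0), (11, 1), (11, 6), (11, 7), (11, 8), (11, 9), (11, 14), (11, 15), (11, 16), (11, 17), (11, 22), (11, 23), (11, 24), (11, 25), (11, 30), (11, 31), (12, 0), (12, 1), (12, 6), (12, 7), (12, 8), (12, 9), (12, 14), (12, 15), (12, 16), (12, 17), (12, 22), (12, 23), (12, 24), (12, 25), (12, 30), (12, 31), (13, 3), (13, 4), (13, 11), (13, 12), (13, 19), (13, 20), (13, 27), (13, 28)]

Answer: 96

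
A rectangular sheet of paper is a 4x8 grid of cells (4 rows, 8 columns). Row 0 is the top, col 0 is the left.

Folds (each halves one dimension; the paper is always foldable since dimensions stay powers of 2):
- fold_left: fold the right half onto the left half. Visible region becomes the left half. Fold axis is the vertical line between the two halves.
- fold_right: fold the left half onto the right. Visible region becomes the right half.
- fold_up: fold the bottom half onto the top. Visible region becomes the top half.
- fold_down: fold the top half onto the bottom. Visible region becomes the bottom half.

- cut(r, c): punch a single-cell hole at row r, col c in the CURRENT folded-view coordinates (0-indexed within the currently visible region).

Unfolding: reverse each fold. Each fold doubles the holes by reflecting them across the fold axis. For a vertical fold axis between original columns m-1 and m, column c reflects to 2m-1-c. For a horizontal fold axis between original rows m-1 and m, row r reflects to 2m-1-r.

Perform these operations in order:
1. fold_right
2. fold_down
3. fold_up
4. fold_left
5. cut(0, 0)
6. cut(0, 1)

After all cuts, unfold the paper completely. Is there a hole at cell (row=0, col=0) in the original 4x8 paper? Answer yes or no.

Op 1 fold_right: fold axis v@4; visible region now rows[0,4) x cols[4,8) = 4x4
Op 2 fold_down: fold axis h@2; visible region now rows[2,4) x cols[4,8) = 2x4
Op 3 fold_up: fold axis h@3; visible region now rows[2,3) x cols[4,8) = 1x4
Op 4 fold_left: fold axis v@6; visible region now rows[2,3) x cols[4,6) = 1x2
Op 5 cut(0, 0): punch at orig (2,4); cuts so far [(2, 4)]; region rows[2,3) x cols[4,6) = 1x2
Op 6 cut(0, 1): punch at orig (2,5); cuts so far [(2, 4), (2, 5)]; region rows[2,3) x cols[4,6) = 1x2
Unfold 1 (reflect across v@6): 4 holes -> [(2, 4), (2, 5), (2, 6), (2, 7)]
Unfold 2 (reflect across h@3): 8 holes -> [(2, 4), (2, 5), (2, 6), (2, 7), (3, 4), (3, 5), (3, 6), (3, 7)]
Unfold 3 (reflect across h@2): 16 holes -> [(0, 4), (0, 5), (0, 6), (0, 7), (1, 4), (1, 5), (1, 6), (1, 7), (2, 4), (2, 5), (2, 6), (2, 7), (3, 4), (3, 5), (3, 6), (3, 7)]
Unfold 4 (reflect across v@4): 32 holes -> [(0, 0), (0, 1), (0, 2), (0, 3), (0, 4), (0, 5), (0, 6), (0, 7), (1, 0), (1, 1), (1, 2), (1, 3), (1, 4), (1, 5), (1, 6), (1, 7), (2, 0), (2, 1), (2, 2), (2, 3), (2, 4), (2, 5), (2, 6), (2, 7), (3, 0), (3, 1), (3, 2), (3, 3), (3, 4), (3, 5), (3, 6), (3, 7)]
Holes: [(0, 0), (0, 1), (0, 2), (0, 3), (0, 4), (0, 5), (0, 6), (0, 7), (1, 0), (1, 1), (1, 2), (1, 3), (1, 4), (1, 5), (1, 6), (1, 7), (2, 0), (2, 1), (2, 2), (2, 3), (2, 4), (2, 5), (2, 6), (2, 7), (3, 0), (3, 1), (3, 2), (3, 3), (3, 4), (3, 5), (3, 6), (3, 7)]

Answer: yes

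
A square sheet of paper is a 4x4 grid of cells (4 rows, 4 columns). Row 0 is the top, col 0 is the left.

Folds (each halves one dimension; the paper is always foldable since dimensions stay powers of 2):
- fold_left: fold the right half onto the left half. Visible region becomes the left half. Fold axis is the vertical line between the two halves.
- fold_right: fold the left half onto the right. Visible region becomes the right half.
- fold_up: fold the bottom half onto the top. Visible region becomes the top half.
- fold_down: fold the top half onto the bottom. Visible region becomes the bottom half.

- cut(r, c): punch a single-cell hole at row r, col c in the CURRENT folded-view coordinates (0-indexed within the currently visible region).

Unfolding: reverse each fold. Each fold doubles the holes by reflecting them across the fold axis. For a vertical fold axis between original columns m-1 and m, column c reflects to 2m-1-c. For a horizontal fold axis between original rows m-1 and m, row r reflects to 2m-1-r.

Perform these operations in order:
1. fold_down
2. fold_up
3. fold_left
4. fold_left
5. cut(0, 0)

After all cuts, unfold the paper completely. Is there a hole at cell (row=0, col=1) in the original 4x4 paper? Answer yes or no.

Answer: yes

Derivation:
Op 1 fold_down: fold axis h@2; visible region now rows[2,4) x cols[0,4) = 2x4
Op 2 fold_up: fold axis h@3; visible region now rows[2,3) x cols[0,4) = 1x4
Op 3 fold_left: fold axis v@2; visible region now rows[2,3) x cols[0,2) = 1x2
Op 4 fold_left: fold axis v@1; visible region now rows[2,3) x cols[0,1) = 1x1
Op 5 cut(0, 0): punch at orig (2,0); cuts so far [(2, 0)]; region rows[2,3) x cols[0,1) = 1x1
Unfold 1 (reflect across v@1): 2 holes -> [(2, 0), (2, 1)]
Unfold 2 (reflect across v@2): 4 holes -> [(2, 0), (2, 1), (2, 2), (2, 3)]
Unfold 3 (reflect across h@3): 8 holes -> [(2, 0), (2, 1), (2, 2), (2, 3), (3, 0), (3, 1), (3, 2), (3, 3)]
Unfold 4 (reflect across h@2): 16 holes -> [(0, 0), (0, 1), (0, 2), (0, 3), (1, 0), (1, 1), (1, 2), (1, 3), (2, 0), (2, 1), (2, 2), (2, 3), (3, 0), (3, 1), (3, 2), (3, 3)]
Holes: [(0, 0), (0, 1), (0, 2), (0, 3), (1, 0), (1, 1), (1, 2), (1, 3), (2, 0), (2, 1), (2, 2), (2, 3), (3, 0), (3, 1), (3, 2), (3, 3)]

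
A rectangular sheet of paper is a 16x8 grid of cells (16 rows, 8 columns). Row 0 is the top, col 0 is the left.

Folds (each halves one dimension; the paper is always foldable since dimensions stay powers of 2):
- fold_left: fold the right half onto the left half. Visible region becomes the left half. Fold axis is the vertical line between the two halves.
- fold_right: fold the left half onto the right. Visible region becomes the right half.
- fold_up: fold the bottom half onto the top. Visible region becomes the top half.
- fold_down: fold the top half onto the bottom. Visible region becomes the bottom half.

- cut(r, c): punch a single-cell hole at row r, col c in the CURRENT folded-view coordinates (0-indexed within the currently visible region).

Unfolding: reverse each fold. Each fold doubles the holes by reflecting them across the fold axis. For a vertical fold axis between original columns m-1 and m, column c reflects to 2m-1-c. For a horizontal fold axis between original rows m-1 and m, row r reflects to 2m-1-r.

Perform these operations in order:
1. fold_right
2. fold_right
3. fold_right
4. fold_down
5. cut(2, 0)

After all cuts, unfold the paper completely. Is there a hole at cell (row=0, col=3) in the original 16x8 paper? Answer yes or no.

Op 1 fold_right: fold axis v@4; visible region now rows[0,16) x cols[4,8) = 16x4
Op 2 fold_right: fold axis v@6; visible region now rows[0,16) x cols[6,8) = 16x2
Op 3 fold_right: fold axis v@7; visible region now rows[0,16) x cols[7,8) = 16x1
Op 4 fold_down: fold axis h@8; visible region now rows[8,16) x cols[7,8) = 8x1
Op 5 cut(2, 0): punch at orig (10,7); cuts so far [(10, 7)]; region rows[8,16) x cols[7,8) = 8x1
Unfold 1 (reflect across h@8): 2 holes -> [(5, 7), (10, 7)]
Unfold 2 (reflect across v@7): 4 holes -> [(5, 6), (5, 7), (10, 6), (10, 7)]
Unfold 3 (reflect across v@6): 8 holes -> [(5, 4), (5, 5), (5, 6), (5, 7), (10, 4), (10, 5), (10, 6), (10, 7)]
Unfold 4 (reflect across v@4): 16 holes -> [(5, 0), (5, 1), (5, 2), (5, 3), (5, 4), (5, 5), (5, 6), (5, 7), (10, 0), (10, 1), (10, 2), (10, 3), (10, 4), (10, 5), (10, 6), (10, 7)]
Holes: [(5, 0), (5, 1), (5, 2), (5, 3), (5, 4), (5, 5), (5, 6), (5, 7), (10, 0), (10, 1), (10, 2), (10, 3), (10, 4), (10, 5), (10, 6), (10, 7)]

Answer: no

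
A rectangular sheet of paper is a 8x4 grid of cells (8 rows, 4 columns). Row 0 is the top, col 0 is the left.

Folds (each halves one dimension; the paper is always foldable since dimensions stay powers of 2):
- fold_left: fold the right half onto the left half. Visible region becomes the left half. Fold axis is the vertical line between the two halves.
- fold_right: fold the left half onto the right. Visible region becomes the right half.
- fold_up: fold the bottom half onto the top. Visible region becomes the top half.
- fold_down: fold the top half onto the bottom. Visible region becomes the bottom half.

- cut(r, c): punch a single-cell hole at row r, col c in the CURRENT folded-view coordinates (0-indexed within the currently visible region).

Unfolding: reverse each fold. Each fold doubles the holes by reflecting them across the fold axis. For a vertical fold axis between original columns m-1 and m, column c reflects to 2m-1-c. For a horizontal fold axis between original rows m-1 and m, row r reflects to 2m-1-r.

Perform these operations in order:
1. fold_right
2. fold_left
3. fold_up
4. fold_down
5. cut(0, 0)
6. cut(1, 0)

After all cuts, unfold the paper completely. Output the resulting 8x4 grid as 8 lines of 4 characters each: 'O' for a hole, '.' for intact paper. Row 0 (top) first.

Answer: OOOO
OOOO
OOOO
OOOO
OOOO
OOOO
OOOO
OOOO

Derivation:
Op 1 fold_right: fold axis v@2; visible region now rows[0,8) x cols[2,4) = 8x2
Op 2 fold_left: fold axis v@3; visible region now rows[0,8) x cols[2,3) = 8x1
Op 3 fold_up: fold axis h@4; visible region now rows[0,4) x cols[2,3) = 4x1
Op 4 fold_down: fold axis h@2; visible region now rows[2,4) x cols[2,3) = 2x1
Op 5 cut(0, 0): punch at orig (2,2); cuts so far [(2, 2)]; region rows[2,4) x cols[2,3) = 2x1
Op 6 cut(1, 0): punch at orig (3,2); cuts so far [(2, 2), (3, 2)]; region rows[2,4) x cols[2,3) = 2x1
Unfold 1 (reflect across h@2): 4 holes -> [(0, 2), (1, 2), (2, 2), (3, 2)]
Unfold 2 (reflect across h@4): 8 holes -> [(0, 2), (1, 2), (2, 2), (3, 2), (4, 2), (5, 2), (6, 2), (7, 2)]
Unfold 3 (reflect across v@3): 16 holes -> [(0, 2), (0, 3), (1, 2), (1, 3), (2, 2), (2, 3), (3, 2), (3, 3), (4, 2), (4, 3), (5, 2), (5, 3), (6, 2), (6, 3), (7, 2), (7, 3)]
Unfold 4 (reflect across v@2): 32 holes -> [(0, 0), (0, 1), (0, 2), (0, 3), (1, 0), (1, 1), (1, 2), (1, 3), (2, 0), (2, 1), (2, 2), (2, 3), (3, 0), (3, 1), (3, 2), (3, 3), (4, 0), (4, 1), (4, 2), (4, 3), (5, 0), (5, 1), (5, 2), (5, 3), (6, 0), (6, 1), (6, 2), (6, 3), (7, 0), (7, 1), (7, 2), (7, 3)]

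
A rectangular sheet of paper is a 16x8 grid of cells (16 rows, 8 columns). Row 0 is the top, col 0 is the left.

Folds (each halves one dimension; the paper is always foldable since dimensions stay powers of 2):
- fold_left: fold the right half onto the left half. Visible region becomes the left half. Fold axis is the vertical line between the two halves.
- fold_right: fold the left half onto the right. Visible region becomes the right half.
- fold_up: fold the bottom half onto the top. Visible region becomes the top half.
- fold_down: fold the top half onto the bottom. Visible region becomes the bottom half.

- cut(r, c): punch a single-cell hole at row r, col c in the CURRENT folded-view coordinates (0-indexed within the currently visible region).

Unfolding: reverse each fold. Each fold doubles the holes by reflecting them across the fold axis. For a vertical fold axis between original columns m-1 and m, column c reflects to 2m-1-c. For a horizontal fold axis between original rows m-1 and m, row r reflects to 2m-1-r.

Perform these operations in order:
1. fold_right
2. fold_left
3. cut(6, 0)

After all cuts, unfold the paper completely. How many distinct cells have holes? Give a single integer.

Answer: 4

Derivation:
Op 1 fold_right: fold axis v@4; visible region now rows[0,16) x cols[4,8) = 16x4
Op 2 fold_left: fold axis v@6; visible region now rows[0,16) x cols[4,6) = 16x2
Op 3 cut(6, 0): punch at orig (6,4); cuts so far [(6, 4)]; region rows[0,16) x cols[4,6) = 16x2
Unfold 1 (reflect across v@6): 2 holes -> [(6, 4), (6, 7)]
Unfold 2 (reflect across v@4): 4 holes -> [(6, 0), (6, 3), (6, 4), (6, 7)]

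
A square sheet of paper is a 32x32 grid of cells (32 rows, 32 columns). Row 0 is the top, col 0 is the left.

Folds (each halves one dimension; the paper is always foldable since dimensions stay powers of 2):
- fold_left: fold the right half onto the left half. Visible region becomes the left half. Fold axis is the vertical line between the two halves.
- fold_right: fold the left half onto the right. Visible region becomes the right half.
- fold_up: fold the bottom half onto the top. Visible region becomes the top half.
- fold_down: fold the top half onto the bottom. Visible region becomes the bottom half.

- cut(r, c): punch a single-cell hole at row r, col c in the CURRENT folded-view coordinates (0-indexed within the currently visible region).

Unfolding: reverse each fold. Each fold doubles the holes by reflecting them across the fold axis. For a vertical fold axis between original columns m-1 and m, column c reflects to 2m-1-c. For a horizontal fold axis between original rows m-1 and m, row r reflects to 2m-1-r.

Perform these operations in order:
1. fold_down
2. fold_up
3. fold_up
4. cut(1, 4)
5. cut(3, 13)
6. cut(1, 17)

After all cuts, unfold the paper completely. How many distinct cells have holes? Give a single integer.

Answer: 24

Derivation:
Op 1 fold_down: fold axis h@16; visible region now rows[16,32) x cols[0,32) = 16x32
Op 2 fold_up: fold axis h@24; visible region now rows[16,24) x cols[0,32) = 8x32
Op 3 fold_up: fold axis h@20; visible region now rows[16,20) x cols[0,32) = 4x32
Op 4 cut(1, 4): punch at orig (17,4); cuts so far [(17, 4)]; region rows[16,20) x cols[0,32) = 4x32
Op 5 cut(3, 13): punch at orig (19,13); cuts so far [(17, 4), (19, 13)]; region rows[16,20) x cols[0,32) = 4x32
Op 6 cut(1, 17): punch at orig (17,17); cuts so far [(17, 4), (17, 17), (19, 13)]; region rows[16,20) x cols[0,32) = 4x32
Unfold 1 (reflect across h@20): 6 holes -> [(17, 4), (17, 17), (19, 13), (20, 13), (22, 4), (22, 17)]
Unfold 2 (reflect across h@24): 12 holes -> [(17, 4), (17, 17), (19, 13), (20, 13), (22, 4), (22, 17), (25, 4), (25, 17), (27, 13), (28, 13), (30, 4), (30, 17)]
Unfold 3 (reflect across h@16): 24 holes -> [(1, 4), (1, 17), (3, 13), (4, 13), (6, 4), (6, 17), (9, 4), (9, 17), (11, 13), (12, 13), (14, 4), (14, 17), (17, 4), (17, 17), (19, 13), (20, 13), (22, 4), (22, 17), (25, 4), (25, 17), (27, 13), (28, 13), (30, 4), (30, 17)]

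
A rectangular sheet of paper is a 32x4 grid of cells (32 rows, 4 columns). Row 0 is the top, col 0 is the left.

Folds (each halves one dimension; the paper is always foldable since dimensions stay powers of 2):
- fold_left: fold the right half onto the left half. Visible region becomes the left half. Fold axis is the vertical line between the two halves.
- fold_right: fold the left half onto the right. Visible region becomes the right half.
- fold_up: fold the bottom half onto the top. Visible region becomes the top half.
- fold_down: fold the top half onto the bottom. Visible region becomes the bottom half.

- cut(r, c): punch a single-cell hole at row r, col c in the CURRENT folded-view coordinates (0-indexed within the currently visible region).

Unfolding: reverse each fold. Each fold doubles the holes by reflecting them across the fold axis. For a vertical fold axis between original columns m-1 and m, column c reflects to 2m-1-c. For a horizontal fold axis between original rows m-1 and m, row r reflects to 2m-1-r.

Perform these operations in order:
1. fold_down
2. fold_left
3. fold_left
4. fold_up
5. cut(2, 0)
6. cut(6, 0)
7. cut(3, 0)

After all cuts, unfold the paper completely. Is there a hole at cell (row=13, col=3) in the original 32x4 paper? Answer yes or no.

Answer: yes

Derivation:
Op 1 fold_down: fold axis h@16; visible region now rows[16,32) x cols[0,4) = 16x4
Op 2 fold_left: fold axis v@2; visible region now rows[16,32) x cols[0,2) = 16x2
Op 3 fold_left: fold axis v@1; visible region now rows[16,32) x cols[0,1) = 16x1
Op 4 fold_up: fold axis h@24; visible region now rows[16,24) x cols[0,1) = 8x1
Op 5 cut(2, 0): punch at orig (18,0); cuts so far [(18, 0)]; region rows[16,24) x cols[0,1) = 8x1
Op 6 cut(6, 0): punch at orig (22,0); cuts so far [(18, 0), (22, 0)]; region rows[16,24) x cols[0,1) = 8x1
Op 7 cut(3, 0): punch at orig (19,0); cuts so far [(18, 0), (19, 0), (22, 0)]; region rows[16,24) x cols[0,1) = 8x1
Unfold 1 (reflect across h@24): 6 holes -> [(18, 0), (19, 0), (22, 0), (25, 0), (28, 0), (29, 0)]
Unfold 2 (reflect across v@1): 12 holes -> [(18, 0), (18, 1), (19, 0), (19, 1), (22, 0), (22, 1), (25, 0), (25, 1), (28, 0), (28, 1), (29, 0), (29, 1)]
Unfold 3 (reflect across v@2): 24 holes -> [(18, 0), (18, 1), (18, 2), (18, 3), (19, 0), (19, 1), (19, 2), (19, 3), (22, 0), (22, 1), (22, 2), (22, 3), (25, 0), (25, 1), (25, 2), (25, 3), (28, 0), (28, 1), (28, 2), (28, 3), (29, 0), (29, 1), (29, 2), (29, 3)]
Unfold 4 (reflect across h@16): 48 holes -> [(2, 0), (2, 1), (2, 2), (2, 3), (3, 0), (3, 1), (3, 2), (3, 3), (6, 0), (6, 1), (6, 2), (6, 3), (9, 0), (9, 1), (9, 2), (9, 3), (12, 0), (12, 1), (12, 2), (12, 3), (13, 0), (13, 1), (13, 2), (13, 3), (18, 0), (18, 1), (18, 2), (18, 3), (19, 0), (19, 1), (19, 2), (19, 3), (22, 0), (22, 1), (22, 2), (22, 3), (25, 0), (25, 1), (25, 2), (25, 3), (28, 0), (28, 1), (28, 2), (28, 3), (29, 0), (29, 1), (29, 2), (29, 3)]
Holes: [(2, 0), (2, 1), (2, 2), (2, 3), (3, 0), (3, 1), (3, 2), (3, 3), (6, 0), (6, 1), (6, 2), (6, 3), (9, 0), (9, 1), (9, 2), (9, 3), (12, 0), (12, 1), (12, 2), (12, 3), (13, 0), (13, 1), (13, 2), (13, 3), (18, 0), (18, 1), (18, 2), (18, 3), (19, 0), (19, 1), (19, 2), (19, 3), (22, 0), (22, 1), (22, 2), (22, 3), (25, 0), (25, 1), (25, 2), (25, 3), (28, 0), (28, 1), (28, 2), (28, 3), (29, 0), (29, 1), (29, 2), (29, 3)]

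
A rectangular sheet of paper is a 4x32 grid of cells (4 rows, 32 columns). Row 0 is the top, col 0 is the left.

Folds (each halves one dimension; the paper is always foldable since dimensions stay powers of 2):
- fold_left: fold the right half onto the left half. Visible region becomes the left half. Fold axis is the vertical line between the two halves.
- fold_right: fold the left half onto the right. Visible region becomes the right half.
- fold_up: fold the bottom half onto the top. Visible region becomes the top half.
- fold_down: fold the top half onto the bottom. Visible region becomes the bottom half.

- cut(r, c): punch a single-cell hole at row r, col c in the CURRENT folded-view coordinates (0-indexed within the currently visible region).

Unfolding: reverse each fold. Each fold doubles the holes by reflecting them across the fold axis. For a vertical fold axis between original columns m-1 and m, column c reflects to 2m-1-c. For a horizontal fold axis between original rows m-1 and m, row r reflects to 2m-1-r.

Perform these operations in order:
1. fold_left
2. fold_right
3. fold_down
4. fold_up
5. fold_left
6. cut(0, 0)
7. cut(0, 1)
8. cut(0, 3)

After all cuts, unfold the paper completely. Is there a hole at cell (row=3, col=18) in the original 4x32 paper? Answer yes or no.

Answer: no

Derivation:
Op 1 fold_left: fold axis v@16; visible region now rows[0,4) x cols[0,16) = 4x16
Op 2 fold_right: fold axis v@8; visible region now rows[0,4) x cols[8,16) = 4x8
Op 3 fold_down: fold axis h@2; visible region now rows[2,4) x cols[8,16) = 2x8
Op 4 fold_up: fold axis h@3; visible region now rows[2,3) x cols[8,16) = 1x8
Op 5 fold_left: fold axis v@12; visible region now rows[2,3) x cols[8,12) = 1x4
Op 6 cut(0, 0): punch at orig (2,8); cuts so far [(2, 8)]; region rows[2,3) x cols[8,12) = 1x4
Op 7 cut(0, 1): punch at orig (2,9); cuts so far [(2, 8), (2, 9)]; region rows[2,3) x cols[8,12) = 1x4
Op 8 cut(0, 3): punch at orig (2,11); cuts so far [(2, 8), (2, 9), (2, 11)]; region rows[2,3) x cols[8,12) = 1x4
Unfold 1 (reflect across v@12): 6 holes -> [(2, 8), (2, 9), (2, 11), (2, 12), (2, 14), (2, 15)]
Unfold 2 (reflect across h@3): 12 holes -> [(2, 8), (2, 9), (2, 11), (2, 12), (2, 14), (2, 15), (3, 8), (3, 9), (3, 11), (3, 12), (3, 14), (3, 15)]
Unfold 3 (reflect across h@2): 24 holes -> [(0, 8), (0, 9), (0, 11), (0, 12), (0, 14), (0, 15), (1, 8), (1, 9), (1, 11), (1, 12), (1, 14), (1, 15), (2, 8), (2, 9), (2, 11), (2, 12), (2, 14), (2, 15), (3, 8), (3, 9), (3, 11), (3, 12), (3, 14), (3, 15)]
Unfold 4 (reflect across v@8): 48 holes -> [(0, 0), (0, 1), (0, 3), (0, 4), (0, 6), (0, 7), (0, 8), (0, 9), (0, 11), (0, 12), (0, 14), (0, 15), (1, 0), (1, 1), (1, 3), (1, 4), (1, 6), (1, 7), (1, 8), (1, 9), (1, 11), (1, 12), (1, 14), (1, 15), (2, 0), (2, 1), (2, 3), (2, 4), (2, 6), (2, 7), (2, 8), (2, 9), (2, 11), (2, 12), (2, 14), (2, 15), (3, 0), (3, 1), (3, 3), (3, 4), (3, 6), (3, 7), (3, 8), (3, 9), (3, 11), (3, 12), (3, 14), (3, 15)]
Unfold 5 (reflect across v@16): 96 holes -> [(0, 0), (0, 1), (0, 3), (0, 4), (0, 6), (0, 7), (0, 8), (0, 9), (0, 11), (0, 12), (0, 14), (0, 15), (0, 16), (0, 17), (0, 19), (0, 20), (0, 22), (0, 23), (0, 24), (0, 25), (0, 27), (0, 28), (0, 30), (0, 31), (1, 0), (1, 1), (1, 3), (1, 4), (1, 6), (1, 7), (1, 8), (1, 9), (1, 11), (1, 12), (1, 14), (1, 15), (1, 16), (1, 17), (1, 19), (1, 20), (1, 22), (1, 23), (1, 24), (1, 25), (1, 27), (1, 28), (1, 30), (1, 31), (2, 0), (2, 1), (2, 3), (2, 4), (2, 6), (2, 7), (2, 8), (2, 9), (2, 11), (2, 12), (2, 14), (2, 15), (2, 16), (2, 17), (2, 19), (2, 20), (2, 22), (2, 23), (2, 24), (2, 25), (2, 27), (2, 28), (2, 30), (2, 31), (3, 0), (3, 1), (3, 3), (3, 4), (3, 6), (3, 7), (3, 8), (3, 9), (3, 11), (3, 12), (3, 14), (3, 15), (3, 16), (3, 17), (3, 19), (3, 20), (3, 22), (3, 23), (3, 24), (3, 25), (3, 27), (3, 28), (3, 30), (3, 31)]
Holes: [(0, 0), (0, 1), (0, 3), (0, 4), (0, 6), (0, 7), (0, 8), (0, 9), (0, 11), (0, 12), (0, 14), (0, 15), (0, 16), (0, 17), (0, 19), (0, 20), (0, 22), (0, 23), (0, 24), (0, 25), (0, 27), (0, 28), (0, 30), (0, 31), (1, 0), (1, 1), (1, 3), (1, 4), (1, 6), (1, 7), (1, 8), (1, 9), (1, 11), (1, 12), (1, 14), (1, 15), (1, 16), (1, 17), (1, 19), (1, 20), (1, 22), (1, 23), (1, 24), (1, 25), (1, 27), (1, 28), (1, 30), (1, 31), (2, 0), (2, 1), (2, 3), (2, 4), (2, 6), (2, 7), (2, 8), (2, 9), (2, 11), (2, 12), (2, 14), (2, 15), (2, 16), (2, 17), (2, 19), (2, 20), (2, 22), (2, 23), (2, 24), (2, 25), (2, 27), (2, 28), (2, 30), (2, 31), (3, 0), (3, 1), (3, 3), (3, 4), (3, 6), (3, 7), (3, 8), (3, 9), (3, 11), (3, 12), (3, 14), (3, 15), (3, 16), (3, 17), (3, 19), (3, 20), (3, 22), (3, 23), (3, 24), (3, 25), (3, 27), (3, 28), (3, 30), (3, 31)]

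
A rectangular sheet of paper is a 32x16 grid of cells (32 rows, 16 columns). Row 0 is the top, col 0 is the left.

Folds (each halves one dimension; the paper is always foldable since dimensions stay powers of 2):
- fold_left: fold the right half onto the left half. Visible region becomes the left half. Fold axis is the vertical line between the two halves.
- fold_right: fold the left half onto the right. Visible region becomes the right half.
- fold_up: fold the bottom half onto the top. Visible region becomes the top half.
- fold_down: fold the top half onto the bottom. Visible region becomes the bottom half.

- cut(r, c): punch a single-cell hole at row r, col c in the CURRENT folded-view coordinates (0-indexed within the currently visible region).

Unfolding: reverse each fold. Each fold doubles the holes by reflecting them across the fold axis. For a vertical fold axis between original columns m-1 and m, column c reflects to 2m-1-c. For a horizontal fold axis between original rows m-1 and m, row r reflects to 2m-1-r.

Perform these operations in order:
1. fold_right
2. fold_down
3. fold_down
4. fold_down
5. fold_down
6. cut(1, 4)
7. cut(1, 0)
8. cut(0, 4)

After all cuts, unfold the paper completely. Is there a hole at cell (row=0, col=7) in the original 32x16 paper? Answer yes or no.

Op 1 fold_right: fold axis v@8; visible region now rows[0,32) x cols[8,16) = 32x8
Op 2 fold_down: fold axis h@16; visible region now rows[16,32) x cols[8,16) = 16x8
Op 3 fold_down: fold axis h@24; visible region now rows[24,32) x cols[8,16) = 8x8
Op 4 fold_down: fold axis h@28; visible region now rows[28,32) x cols[8,16) = 4x8
Op 5 fold_down: fold axis h@30; visible region now rows[30,32) x cols[8,16) = 2x8
Op 6 cut(1, 4): punch at orig (31,12); cuts so far [(31, 12)]; region rows[30,32) x cols[8,16) = 2x8
Op 7 cut(1, 0): punch at orig (31,8); cuts so far [(31, 8), (31, 12)]; region rows[30,32) x cols[8,16) = 2x8
Op 8 cut(0, 4): punch at orig (30,12); cuts so far [(30, 12), (31, 8), (31, 12)]; region rows[30,32) x cols[8,16) = 2x8
Unfold 1 (reflect across h@30): 6 holes -> [(28, 8), (28, 12), (29, 12), (30, 12), (31, 8), (31, 12)]
Unfold 2 (reflect across h@28): 12 holes -> [(24, 8), (24, 12), (25, 12), (26, 12), (27, 8), (27, 12), (28, 8), (28, 12), (29, 12), (30, 12), (31, 8), (31, 12)]
Unfold 3 (reflect across h@24): 24 holes -> [(16, 8), (16, 12), (17, 12), (18, 12), (19, 8), (19, 12), (20, 8), (20, 12), (21, 12), (22, 12), (23, 8), (23, 12), (24, 8), (24, 12), (25, 12), (26, 12), (27, 8), (27, 12), (28, 8), (28, 12), (29, 12), (30, 12), (31, 8), (31, 12)]
Unfold 4 (reflect across h@16): 48 holes -> [(0, 8), (0, 12), (1, 12), (2, 12), (3, 8), (3, 12), (4, 8), (4, 12), (5, 12), (6, 12), (7, 8), (7, 12), (8, 8), (8, 12), (9, 12), (10, 12), (11, 8), (11, 12), (12, 8), (12, 12), (13, 12), (14, 12), (15, 8), (15, 12), (16, 8), (16, 12), (17, 12), (18, 12), (19, 8), (19, 12), (20, 8), (20, 12), (21, 12), (22, 12), (23, 8), (23, 12), (24, 8), (24, 12), (25, 12), (26, 12), (27, 8), (27, 12), (28, 8), (28, 12), (29, 12), (30, 12), (31, 8), (31, 12)]
Unfold 5 (reflect across v@8): 96 holes -> [(0, 3), (0, 7), (0, 8), (0, 12), (1, 3), (1, 12), (2, 3), (2, 12), (3, 3), (3, 7), (3, 8), (3, 12), (4, 3), (4, 7), (4, 8), (4, 12), (5, 3), (5, 12), (6, 3), (6, 12), (7, 3), (7, 7), (7, 8), (7, 12), (8, 3), (8, 7), (8, 8), (8, 12), (9, 3), (9, 12), (10, 3), (10, 12), (11, 3), (11, 7), (11, 8), (11, 12), (12, 3), (12, 7), (12, 8), (12, 12), (13, 3), (13, 12), (14, 3), (14, 12), (15, 3), (15, 7), (15, 8), (15, 12), (16, 3), (16, 7), (16, 8), (16, 12), (17, 3), (17, 12), (18, 3), (18, 12), (19, 3), (19, 7), (19, 8), (19, 12), (20, 3), (20, 7), (20, 8), (20, 12), (21, 3), (21, 12), (22, 3), (22, 12), (23, 3), (23, 7), (23, 8), (23, 12), (24, 3), (24, 7), (24, 8), (24, 12), (25, 3), (25, 12), (26, 3), (26, 12), (27, 3), (27, 7), (27, 8), (27, 12), (28, 3), (28, 7), (28, 8), (28, 12), (29, 3), (29, 12), (30, 3), (30, 12), (31, 3), (31, 7), (31, 8), (31, 12)]
Holes: [(0, 3), (0, 7), (0, 8), (0, 12), (1, 3), (1, 12), (2, 3), (2, 12), (3, 3), (3, 7), (3, 8), (3, 12), (4, 3), (4, 7), (4, 8), (4, 12), (5, 3), (5, 12), (6, 3), (6, 12), (7, 3), (7, 7), (7, 8), (7, 12), (8, 3), (8, 7), (8, 8), (8, 12), (9, 3), (9, 12), (10, 3), (10, 12), (11, 3), (11, 7), (11, 8), (11, 12), (12, 3), (12, 7), (12, 8), (12, 12), (13, 3), (13, 12), (14, 3), (14, 12), (15, 3), (15, 7), (15, 8), (15, 12), (16, 3), (16, 7), (16, 8), (16, 12), (17, 3), (17, 12), (18, 3), (18, 12), (19, 3), (19, 7), (19, 8), (19, 12), (20, 3), (20, 7), (20, 8), (20, 12), (21, 3), (21, 12), (22, 3), (22, 12), (23, 3), (23, 7), (23, 8), (23, 12), (24, 3), (24, 7), (24, 8), (24, 12), (25, 3), (25, 12), (26, 3), (26, 12), (27, 3), (27, 7), (27, 8), (27, 12), (28, 3), (28, 7), (28, 8), (28, 12), (29, 3), (29, 12), (30, 3), (30, 12), (31, 3), (31, 7), (31, 8), (31, 12)]

Answer: yes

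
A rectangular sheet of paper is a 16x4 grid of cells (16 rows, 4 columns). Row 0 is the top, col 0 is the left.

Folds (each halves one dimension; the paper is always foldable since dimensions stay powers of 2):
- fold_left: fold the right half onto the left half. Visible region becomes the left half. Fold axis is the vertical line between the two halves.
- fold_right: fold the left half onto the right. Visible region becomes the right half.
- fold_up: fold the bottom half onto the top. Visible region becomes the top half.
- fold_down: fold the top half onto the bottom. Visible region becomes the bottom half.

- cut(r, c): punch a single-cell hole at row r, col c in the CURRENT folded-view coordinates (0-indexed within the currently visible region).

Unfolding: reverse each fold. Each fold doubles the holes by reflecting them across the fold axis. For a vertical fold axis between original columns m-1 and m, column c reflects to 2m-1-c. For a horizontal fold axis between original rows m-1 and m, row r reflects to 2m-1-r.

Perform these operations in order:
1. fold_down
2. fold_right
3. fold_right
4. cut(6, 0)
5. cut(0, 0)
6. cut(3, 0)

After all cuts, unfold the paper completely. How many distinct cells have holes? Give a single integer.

Op 1 fold_down: fold axis h@8; visible region now rows[8,16) x cols[0,4) = 8x4
Op 2 fold_right: fold axis v@2; visible region now rows[8,16) x cols[2,4) = 8x2
Op 3 fold_right: fold axis v@3; visible region now rows[8,16) x cols[3,4) = 8x1
Op 4 cut(6, 0): punch at orig (14,3); cuts so far [(14, 3)]; region rows[8,16) x cols[3,4) = 8x1
Op 5 cut(0, 0): punch at orig (8,3); cuts so far [(8, 3), (14, 3)]; region rows[8,16) x cols[3,4) = 8x1
Op 6 cut(3, 0): punch at orig (11,3); cuts so far [(8, 3), (11, 3), (14, 3)]; region rows[8,16) x cols[3,4) = 8x1
Unfold 1 (reflect across v@3): 6 holes -> [(8, 2), (8, 3), (11, 2), (11, 3), (14, 2), (14, 3)]
Unfold 2 (reflect across v@2): 12 holes -> [(8, 0), (8, 1), (8, 2), (8, 3), (11, 0), (11, 1), (11, 2), (11, 3), (14, 0), (14, 1), (14, 2), (14, 3)]
Unfold 3 (reflect across h@8): 24 holes -> [(1, 0), (1, 1), (1, 2), (1, 3), (4, 0), (4, 1), (4, 2), (4, 3), (7, 0), (7, 1), (7, 2), (7, 3), (8, 0), (8, 1), (8, 2), (8, 3), (11, 0), (11, 1), (11, 2), (11, 3), (14, 0), (14, 1), (14, 2), (14, 3)]

Answer: 24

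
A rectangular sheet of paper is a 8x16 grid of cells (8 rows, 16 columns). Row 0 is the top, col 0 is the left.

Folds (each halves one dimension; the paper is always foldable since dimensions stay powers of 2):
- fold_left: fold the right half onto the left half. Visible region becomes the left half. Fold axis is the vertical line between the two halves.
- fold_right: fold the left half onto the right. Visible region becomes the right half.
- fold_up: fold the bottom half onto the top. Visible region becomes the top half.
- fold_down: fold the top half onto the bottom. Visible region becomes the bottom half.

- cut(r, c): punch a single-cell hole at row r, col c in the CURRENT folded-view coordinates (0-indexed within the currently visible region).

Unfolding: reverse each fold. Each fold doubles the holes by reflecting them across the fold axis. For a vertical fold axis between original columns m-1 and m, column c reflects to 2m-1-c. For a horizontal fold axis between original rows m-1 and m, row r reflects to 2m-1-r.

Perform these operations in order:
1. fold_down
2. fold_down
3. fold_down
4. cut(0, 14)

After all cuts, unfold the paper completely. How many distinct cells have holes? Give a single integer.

Answer: 8

Derivation:
Op 1 fold_down: fold axis h@4; visible region now rows[4,8) x cols[0,16) = 4x16
Op 2 fold_down: fold axis h@6; visible region now rows[6,8) x cols[0,16) = 2x16
Op 3 fold_down: fold axis h@7; visible region now rows[7,8) x cols[0,16) = 1x16
Op 4 cut(0, 14): punch at orig (7,14); cuts so far [(7, 14)]; region rows[7,8) x cols[0,16) = 1x16
Unfold 1 (reflect across h@7): 2 holes -> [(6, 14), (7, 14)]
Unfold 2 (reflect across h@6): 4 holes -> [(4, 14), (5, 14), (6, 14), (7, 14)]
Unfold 3 (reflect across h@4): 8 holes -> [(0, 14), (1, 14), (2, 14), (3, 14), (4, 14), (5, 14), (6, 14), (7, 14)]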